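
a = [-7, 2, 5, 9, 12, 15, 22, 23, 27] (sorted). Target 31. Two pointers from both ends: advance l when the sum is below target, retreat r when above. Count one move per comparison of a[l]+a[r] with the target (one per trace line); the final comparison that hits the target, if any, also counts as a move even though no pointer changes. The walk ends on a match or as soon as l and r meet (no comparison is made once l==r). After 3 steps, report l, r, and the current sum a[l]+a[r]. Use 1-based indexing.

[1,9] -7+27=20 <31 → l++
[2,9] 2+27=29 <31 → l++
[3,9] 5+27=32 >31 → r--

l=3, r=8, sum=28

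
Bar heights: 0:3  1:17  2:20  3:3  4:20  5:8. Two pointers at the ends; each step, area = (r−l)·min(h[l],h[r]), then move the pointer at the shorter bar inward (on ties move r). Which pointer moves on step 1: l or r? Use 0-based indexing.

l

l=0 r=5: min(3,8)*5=15 best=15 *, l++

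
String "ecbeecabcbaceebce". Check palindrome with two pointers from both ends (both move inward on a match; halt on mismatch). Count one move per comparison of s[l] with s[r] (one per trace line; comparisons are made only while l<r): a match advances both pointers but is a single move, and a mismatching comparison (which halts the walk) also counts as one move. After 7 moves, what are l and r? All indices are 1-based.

l=8, r=10

l=1 r=17: 'e'=='e', l++,r--
l=2 r=16: 'c'=='c', l++,r--
l=3 r=15: 'b'=='b', l++,r--
l=4 r=14: 'e'=='e', l++,r--
l=5 r=13: 'e'=='e', l++,r--
l=6 r=12: 'c'=='c', l++,r--
l=7 r=11: 'a'=='a', l++,r--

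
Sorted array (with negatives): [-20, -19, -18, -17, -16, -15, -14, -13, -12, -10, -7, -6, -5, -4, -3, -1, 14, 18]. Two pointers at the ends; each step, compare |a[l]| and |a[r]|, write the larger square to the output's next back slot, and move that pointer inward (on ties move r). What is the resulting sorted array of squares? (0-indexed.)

[1, 9, 16, 25, 36, 49, 100, 144, 169, 196, 196, 225, 256, 289, 324, 324, 361, 400]

l=0 r=17: |-20|>|18| out[17]=400, l++
l=1 r=17: |-19|>|18| out[16]=361, l++
l=2 r=17: |-18|<=|18| out[15]=324, r--
l=2 r=16: |-18|>|14| out[14]=324, l++
l=3 r=16: |-17|>|14| out[13]=289, l++
l=4 r=16: |-16|>|14| out[12]=256, l++
l=5 r=16: |-15|>|14| out[11]=225, l++
l=6 r=16: |-14|<=|14| out[10]=196, r--
l=6 r=15: |-14|>|-1| out[9]=196, l++
l=7 r=15: |-13|>|-1| out[8]=169, l++
l=8 r=15: |-12|>|-1| out[7]=144, l++
l=9 r=15: |-10|>|-1| out[6]=100, l++
l=10 r=15: |-7|>|-1| out[5]=49, l++
l=11 r=15: |-6|>|-1| out[4]=36, l++
l=12 r=15: |-5|>|-1| out[3]=25, l++
l=13 r=15: |-4|>|-1| out[2]=16, l++
l=14 r=15: |-3|>|-1| out[1]=9, l++
l=15 r=15: |-1|<=|-1| out[0]=1, r--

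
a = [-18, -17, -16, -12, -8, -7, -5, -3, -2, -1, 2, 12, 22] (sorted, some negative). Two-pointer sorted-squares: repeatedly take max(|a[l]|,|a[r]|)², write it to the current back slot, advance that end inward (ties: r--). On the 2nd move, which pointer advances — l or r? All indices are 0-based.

l

[0,12] |-18|<=|22| out[12]=484 → r--
[0,11] |-18|>|12| out[11]=324 → l++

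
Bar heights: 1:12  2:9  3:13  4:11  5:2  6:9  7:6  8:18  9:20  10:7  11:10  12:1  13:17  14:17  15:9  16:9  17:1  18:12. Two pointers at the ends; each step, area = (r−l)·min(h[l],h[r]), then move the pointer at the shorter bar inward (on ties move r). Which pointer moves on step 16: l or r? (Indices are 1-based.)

[1,18] min(12,12)*17=204 best=204 * → r--
[1,17] min(12,1)*16=16 best=204 → r--
[1,16] min(12,9)*15=135 best=204 → r--
[1,15] min(12,9)*14=126 best=204 → r--
[1,14] min(12,17)*13=156 best=204 → l++
[2,14] min(9,17)*12=108 best=204 → l++
[3,14] min(13,17)*11=143 best=204 → l++
[4,14] min(11,17)*10=110 best=204 → l++
[5,14] min(2,17)*9=18 best=204 → l++
[6,14] min(9,17)*8=72 best=204 → l++
[7,14] min(6,17)*7=42 best=204 → l++
[8,14] min(18,17)*6=102 best=204 → r--
[8,13] min(18,17)*5=85 best=204 → r--
[8,12] min(18,1)*4=4 best=204 → r--
[8,11] min(18,10)*3=30 best=204 → r--
[8,10] min(18,7)*2=14 best=204 → r--

r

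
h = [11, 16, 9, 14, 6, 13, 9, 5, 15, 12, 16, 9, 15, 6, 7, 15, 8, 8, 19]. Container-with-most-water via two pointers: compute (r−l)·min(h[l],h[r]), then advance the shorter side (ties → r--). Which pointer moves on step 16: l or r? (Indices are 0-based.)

l

l=0 r=18: min(11,19)*18=198 best=198 *, l++
l=1 r=18: min(16,19)*17=272 best=272 *, l++
l=2 r=18: min(9,19)*16=144 best=272, l++
l=3 r=18: min(14,19)*15=210 best=272, l++
l=4 r=18: min(6,19)*14=84 best=272, l++
l=5 r=18: min(13,19)*13=169 best=272, l++
l=6 r=18: min(9,19)*12=108 best=272, l++
l=7 r=18: min(5,19)*11=55 best=272, l++
l=8 r=18: min(15,19)*10=150 best=272, l++
l=9 r=18: min(12,19)*9=108 best=272, l++
l=10 r=18: min(16,19)*8=128 best=272, l++
l=11 r=18: min(9,19)*7=63 best=272, l++
l=12 r=18: min(15,19)*6=90 best=272, l++
l=13 r=18: min(6,19)*5=30 best=272, l++
l=14 r=18: min(7,19)*4=28 best=272, l++
l=15 r=18: min(15,19)*3=45 best=272, l++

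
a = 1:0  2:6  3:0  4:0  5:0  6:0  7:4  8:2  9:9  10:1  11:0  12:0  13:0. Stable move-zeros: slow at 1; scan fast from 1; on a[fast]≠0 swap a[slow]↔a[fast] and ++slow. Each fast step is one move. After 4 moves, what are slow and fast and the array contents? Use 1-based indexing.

slow=2, fast=5, a=[6, 0, 0, 0, 0, 0, 4, 2, 9, 1, 0, 0, 0]

(s=1,f=1) a[fast]=0 → fast++
(s=1,f=2) a[fast]=6≠0 swap→a[1]=6 → slow++,fast++
(s=2,f=3) a[fast]=0 → fast++
(s=2,f=4) a[fast]=0 → fast++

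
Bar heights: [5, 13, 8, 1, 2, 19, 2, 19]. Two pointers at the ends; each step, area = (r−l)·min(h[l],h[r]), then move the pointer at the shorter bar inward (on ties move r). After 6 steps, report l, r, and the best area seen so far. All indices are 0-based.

l=5, r=6, best area=78

l=0 r=7: min(5,19)*7=35 best=35 *, l++
l=1 r=7: min(13,19)*6=78 best=78 *, l++
l=2 r=7: min(8,19)*5=40 best=78, l++
l=3 r=7: min(1,19)*4=4 best=78, l++
l=4 r=7: min(2,19)*3=6 best=78, l++
l=5 r=7: min(19,19)*2=38 best=78, r--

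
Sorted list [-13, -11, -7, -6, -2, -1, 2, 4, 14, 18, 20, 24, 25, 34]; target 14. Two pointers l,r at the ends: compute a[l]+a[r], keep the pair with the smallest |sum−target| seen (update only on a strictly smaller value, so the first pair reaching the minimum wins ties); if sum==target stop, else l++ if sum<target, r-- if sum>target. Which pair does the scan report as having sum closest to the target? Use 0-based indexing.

pair (-11, 25) with sum 14 (|Δ|=0)

l=0 r=13: -13+34=21 d=7 *, r--
l=0 r=12: -13+25=12 d=2 *, l++
l=1 r=12: -11+25=14 d=0 *, stop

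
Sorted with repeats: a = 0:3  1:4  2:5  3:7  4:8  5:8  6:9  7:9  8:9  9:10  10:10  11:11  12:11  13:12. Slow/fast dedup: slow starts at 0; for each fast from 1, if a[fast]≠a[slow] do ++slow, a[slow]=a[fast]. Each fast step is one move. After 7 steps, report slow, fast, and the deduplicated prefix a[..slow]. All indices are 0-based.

slow=0 fast=1: a[fast]=4≠a[slow]=3 write a[1]=4, slow++,fast++
slow=1 fast=2: a[fast]=5≠a[slow]=4 write a[2]=5, slow++,fast++
slow=2 fast=3: a[fast]=7≠a[slow]=5 write a[3]=7, slow++,fast++
slow=3 fast=4: a[fast]=8≠a[slow]=7 write a[4]=8, slow++,fast++
slow=4 fast=5: a[fast]=8=a[slow] dup, fast++
slow=4 fast=6: a[fast]=9≠a[slow]=8 write a[5]=9, slow++,fast++
slow=5 fast=7: a[fast]=9=a[slow] dup, fast++

slow=5, fast=8, prefix=[3, 4, 5, 7, 8, 9]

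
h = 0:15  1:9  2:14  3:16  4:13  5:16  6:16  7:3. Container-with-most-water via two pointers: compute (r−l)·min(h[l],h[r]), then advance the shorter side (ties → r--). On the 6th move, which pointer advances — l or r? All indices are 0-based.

r

l=0 r=7: min(15,3)*7=21 best=21 *, r--
l=0 r=6: min(15,16)*6=90 best=90 *, l++
l=1 r=6: min(9,16)*5=45 best=90, l++
l=2 r=6: min(14,16)*4=56 best=90, l++
l=3 r=6: min(16,16)*3=48 best=90, r--
l=3 r=5: min(16,16)*2=32 best=90, r--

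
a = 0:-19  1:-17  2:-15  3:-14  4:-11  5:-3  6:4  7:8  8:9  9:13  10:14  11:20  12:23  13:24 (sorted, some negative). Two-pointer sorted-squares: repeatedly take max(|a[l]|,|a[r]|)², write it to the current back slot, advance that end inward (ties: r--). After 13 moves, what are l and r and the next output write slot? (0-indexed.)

[0,13] |-19|<=|24| out[13]=576 → r--
[0,12] |-19|<=|23| out[12]=529 → r--
[0,11] |-19|<=|20| out[11]=400 → r--
[0,10] |-19|>|14| out[10]=361 → l++
[1,10] |-17|>|14| out[9]=289 → l++
[2,10] |-15|>|14| out[8]=225 → l++
[3,10] |-14|<=|14| out[7]=196 → r--
[3,9] |-14|>|13| out[6]=196 → l++
[4,9] |-11|<=|13| out[5]=169 → r--
[4,8] |-11|>|9| out[4]=121 → l++
[5,8] |-3|<=|9| out[3]=81 → r--
[5,7] |-3|<=|8| out[2]=64 → r--
[5,6] |-3|<=|4| out[1]=16 → r--

l=5, r=5, next write slot=0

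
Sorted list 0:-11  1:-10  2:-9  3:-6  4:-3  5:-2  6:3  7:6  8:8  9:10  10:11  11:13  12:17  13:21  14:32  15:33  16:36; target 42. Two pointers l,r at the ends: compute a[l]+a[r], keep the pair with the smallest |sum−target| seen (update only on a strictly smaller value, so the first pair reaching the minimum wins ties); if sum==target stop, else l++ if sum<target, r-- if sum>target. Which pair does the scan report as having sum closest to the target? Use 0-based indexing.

pair (6, 36) with sum 42 (|Δ|=0)

l=0 r=16: -11+36=25 d=17 *, l++
l=1 r=16: -10+36=26 d=16 *, l++
l=2 r=16: -9+36=27 d=15 *, l++
l=3 r=16: -6+36=30 d=12 *, l++
l=4 r=16: -3+36=33 d=9 *, l++
l=5 r=16: -2+36=34 d=8 *, l++
l=6 r=16: 3+36=39 d=3 *, l++
l=7 r=16: 6+36=42 d=0 *, stop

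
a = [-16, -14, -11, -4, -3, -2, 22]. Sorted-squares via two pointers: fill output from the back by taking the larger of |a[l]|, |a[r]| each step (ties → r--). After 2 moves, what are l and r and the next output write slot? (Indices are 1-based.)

l=2, r=6, next write slot=5

l=1 r=7: |-16|<=|22| out[7]=484, r--
l=1 r=6: |-16|>|-2| out[6]=256, l++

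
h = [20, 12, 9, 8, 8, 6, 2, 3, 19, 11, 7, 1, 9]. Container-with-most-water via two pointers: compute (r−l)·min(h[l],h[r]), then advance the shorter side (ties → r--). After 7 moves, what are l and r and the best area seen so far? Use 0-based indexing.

l=0, r=5, best area=152

l=0 r=12: min(20,9)*12=108 best=108 *, r--
l=0 r=11: min(20,1)*11=11 best=108, r--
l=0 r=10: min(20,7)*10=70 best=108, r--
l=0 r=9: min(20,11)*9=99 best=108, r--
l=0 r=8: min(20,19)*8=152 best=152 *, r--
l=0 r=7: min(20,3)*7=21 best=152, r--
l=0 r=6: min(20,2)*6=12 best=152, r--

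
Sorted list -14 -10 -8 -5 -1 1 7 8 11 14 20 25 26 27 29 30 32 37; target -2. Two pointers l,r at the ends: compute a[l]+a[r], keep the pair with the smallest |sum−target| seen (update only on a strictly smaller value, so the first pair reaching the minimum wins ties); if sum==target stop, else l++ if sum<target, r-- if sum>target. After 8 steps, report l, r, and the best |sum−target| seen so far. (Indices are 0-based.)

l=0, r=9, best |Δ|=8

l=0 r=17: -14+37=23 d=25 *, r--
l=0 r=16: -14+32=18 d=20 *, r--
l=0 r=15: -14+30=16 d=18 *, r--
l=0 r=14: -14+29=15 d=17 *, r--
l=0 r=13: -14+27=13 d=15 *, r--
l=0 r=12: -14+26=12 d=14 *, r--
l=0 r=11: -14+25=11 d=13 *, r--
l=0 r=10: -14+20=6 d=8 *, r--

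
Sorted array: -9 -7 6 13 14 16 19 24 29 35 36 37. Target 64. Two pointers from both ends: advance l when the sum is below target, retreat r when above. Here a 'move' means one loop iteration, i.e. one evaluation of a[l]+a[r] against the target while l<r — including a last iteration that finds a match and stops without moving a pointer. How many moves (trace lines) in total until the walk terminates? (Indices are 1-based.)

11 moves

l=1 r=12: -9+37=28 <64, l++
l=2 r=12: -7+37=30 <64, l++
l=3 r=12: 6+37=43 <64, l++
l=4 r=12: 13+37=50 <64, l++
l=5 r=12: 14+37=51 <64, l++
l=6 r=12: 16+37=53 <64, l++
l=7 r=12: 19+37=56 <64, l++
l=8 r=12: 24+37=61 <64, l++
l=9 r=12: 29+37=66 >64, r--
l=9 r=11: 29+36=65 >64, r--
l=9 r=10: 29+35=64, found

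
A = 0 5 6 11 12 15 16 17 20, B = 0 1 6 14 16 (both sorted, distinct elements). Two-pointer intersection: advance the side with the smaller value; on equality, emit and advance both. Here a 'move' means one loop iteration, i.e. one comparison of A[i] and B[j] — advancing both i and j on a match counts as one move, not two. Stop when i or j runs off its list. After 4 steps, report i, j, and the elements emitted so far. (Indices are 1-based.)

i=4, j=4, emitted=[0, 6]

[i=1,j=1] 0==0 emit → i++,j++
[i=2,j=2] 5>1 → j++
[i=2,j=3] 5<6 → i++
[i=3,j=3] 6==6 emit → i++,j++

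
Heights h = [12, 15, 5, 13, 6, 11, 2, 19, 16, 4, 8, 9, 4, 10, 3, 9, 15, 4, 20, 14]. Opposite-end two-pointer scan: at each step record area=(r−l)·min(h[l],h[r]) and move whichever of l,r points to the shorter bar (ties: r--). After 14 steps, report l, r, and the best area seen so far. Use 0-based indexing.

l=0 r=19: min(12,14)*19=228 best=228 *, l++
l=1 r=19: min(15,14)*18=252 best=252 *, r--
l=1 r=18: min(15,20)*17=255 best=255 *, l++
l=2 r=18: min(5,20)*16=80 best=255, l++
l=3 r=18: min(13,20)*15=195 best=255, l++
l=4 r=18: min(6,20)*14=84 best=255, l++
l=5 r=18: min(11,20)*13=143 best=255, l++
l=6 r=18: min(2,20)*12=24 best=255, l++
l=7 r=18: min(19,20)*11=209 best=255, l++
l=8 r=18: min(16,20)*10=160 best=255, l++
l=9 r=18: min(4,20)*9=36 best=255, l++
l=10 r=18: min(8,20)*8=64 best=255, l++
l=11 r=18: min(9,20)*7=63 best=255, l++
l=12 r=18: min(4,20)*6=24 best=255, l++

l=13, r=18, best area=255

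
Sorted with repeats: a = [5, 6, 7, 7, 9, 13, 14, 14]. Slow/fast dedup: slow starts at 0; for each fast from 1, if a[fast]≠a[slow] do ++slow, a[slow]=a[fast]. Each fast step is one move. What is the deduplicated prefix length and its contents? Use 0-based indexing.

(s=0,f=1) a[fast]=6≠a[slow]=5 write a[1]=6 → slow++,fast++
(s=1,f=2) a[fast]=7≠a[slow]=6 write a[2]=7 → slow++,fast++
(s=2,f=3) a[fast]=7=a[slow] dup → fast++
(s=2,f=4) a[fast]=9≠a[slow]=7 write a[3]=9 → slow++,fast++
(s=3,f=5) a[fast]=13≠a[slow]=9 write a[4]=13 → slow++,fast++
(s=4,f=6) a[fast]=14≠a[slow]=13 write a[5]=14 → slow++,fast++
(s=5,f=7) a[fast]=14=a[slow] dup → fast++

length 6; prefix = [5, 6, 7, 9, 13, 14]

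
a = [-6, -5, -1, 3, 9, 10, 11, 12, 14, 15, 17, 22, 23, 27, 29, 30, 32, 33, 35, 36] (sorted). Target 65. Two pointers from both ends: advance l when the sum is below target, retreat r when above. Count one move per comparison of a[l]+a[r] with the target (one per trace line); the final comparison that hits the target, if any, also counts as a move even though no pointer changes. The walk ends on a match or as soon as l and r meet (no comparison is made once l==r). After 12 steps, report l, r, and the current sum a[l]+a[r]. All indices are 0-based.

l=12, r=19, sum=59

[0,19] -6+36=30 <65 → l++
[1,19] -5+36=31 <65 → l++
[2,19] -1+36=35 <65 → l++
[3,19] 3+36=39 <65 → l++
[4,19] 9+36=45 <65 → l++
[5,19] 10+36=46 <65 → l++
[6,19] 11+36=47 <65 → l++
[7,19] 12+36=48 <65 → l++
[8,19] 14+36=50 <65 → l++
[9,19] 15+36=51 <65 → l++
[10,19] 17+36=53 <65 → l++
[11,19] 22+36=58 <65 → l++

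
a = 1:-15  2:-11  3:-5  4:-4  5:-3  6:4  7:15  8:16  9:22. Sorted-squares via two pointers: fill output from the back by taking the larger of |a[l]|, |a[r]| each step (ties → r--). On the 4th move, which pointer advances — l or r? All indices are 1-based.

l=1 r=9: |-15|<=|22| out[9]=484, r--
l=1 r=8: |-15|<=|16| out[8]=256, r--
l=1 r=7: |-15|<=|15| out[7]=225, r--
l=1 r=6: |-15|>|4| out[6]=225, l++

l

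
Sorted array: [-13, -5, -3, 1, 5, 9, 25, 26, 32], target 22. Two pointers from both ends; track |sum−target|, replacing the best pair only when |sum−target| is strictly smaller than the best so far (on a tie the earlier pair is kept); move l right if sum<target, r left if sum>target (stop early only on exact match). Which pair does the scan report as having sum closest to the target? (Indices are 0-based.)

[0,8] -13+32=19 d=3 * → l++
[1,8] -5+32=27 d=5 → r--
[1,7] -5+26=21 d=1 * → l++
[2,7] -3+26=23 d=1 → r--
[2,6] -3+25=22 d=0 * → stop

pair (-3, 25) with sum 22 (|Δ|=0)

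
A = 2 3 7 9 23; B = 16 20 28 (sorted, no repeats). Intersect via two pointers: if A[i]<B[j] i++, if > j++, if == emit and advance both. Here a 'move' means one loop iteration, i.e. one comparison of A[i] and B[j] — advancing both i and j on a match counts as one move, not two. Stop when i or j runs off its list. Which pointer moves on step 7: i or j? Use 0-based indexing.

i=0 j=0: 2<16, i++
i=1 j=0: 3<16, i++
i=2 j=0: 7<16, i++
i=3 j=0: 9<16, i++
i=4 j=0: 23>16, j++
i=4 j=1: 23>20, j++
i=4 j=2: 23<28, i++

i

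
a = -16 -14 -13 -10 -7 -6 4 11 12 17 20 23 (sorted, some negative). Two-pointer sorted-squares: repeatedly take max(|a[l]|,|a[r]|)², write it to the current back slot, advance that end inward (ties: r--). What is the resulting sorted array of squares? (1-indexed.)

[16, 36, 49, 100, 121, 144, 169, 196, 256, 289, 400, 529]

[1,12] |-16|<=|23| out[12]=529 → r--
[1,11] |-16|<=|20| out[11]=400 → r--
[1,10] |-16|<=|17| out[10]=289 → r--
[1,9] |-16|>|12| out[9]=256 → l++
[2,9] |-14|>|12| out[8]=196 → l++
[3,9] |-13|>|12| out[7]=169 → l++
[4,9] |-10|<=|12| out[6]=144 → r--
[4,8] |-10|<=|11| out[5]=121 → r--
[4,7] |-10|>|4| out[4]=100 → l++
[5,7] |-7|>|4| out[3]=49 → l++
[6,7] |-6|>|4| out[2]=36 → l++
[7,7] |4|<=|4| out[1]=16 → r--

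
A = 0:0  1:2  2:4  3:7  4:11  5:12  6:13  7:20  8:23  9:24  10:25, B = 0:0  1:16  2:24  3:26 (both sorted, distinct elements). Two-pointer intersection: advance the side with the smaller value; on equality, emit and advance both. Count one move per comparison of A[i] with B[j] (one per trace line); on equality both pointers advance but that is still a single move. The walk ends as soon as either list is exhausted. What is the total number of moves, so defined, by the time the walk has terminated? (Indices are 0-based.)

i=0 j=0: 0==0 emit, i++,j++
i=1 j=1: 2<16, i++
i=2 j=1: 4<16, i++
i=3 j=1: 7<16, i++
i=4 j=1: 11<16, i++
i=5 j=1: 12<16, i++
i=6 j=1: 13<16, i++
i=7 j=1: 20>16, j++
i=7 j=2: 20<24, i++
i=8 j=2: 23<24, i++
i=9 j=2: 24==24 emit, i++,j++
i=10 j=3: 25<26, i++

12 moves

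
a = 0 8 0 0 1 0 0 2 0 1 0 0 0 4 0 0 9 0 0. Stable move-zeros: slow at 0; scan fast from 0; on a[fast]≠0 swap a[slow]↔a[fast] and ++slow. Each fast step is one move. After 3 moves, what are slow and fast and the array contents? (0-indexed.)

(s=0,f=0) a[fast]=0 → fast++
(s=0,f=1) a[fast]=8≠0 swap→a[0]=8 → slow++,fast++
(s=1,f=2) a[fast]=0 → fast++

slow=1, fast=3, a=[8, 0, 0, 0, 1, 0, 0, 2, 0, 1, 0, 0, 0, 4, 0, 0, 9, 0, 0]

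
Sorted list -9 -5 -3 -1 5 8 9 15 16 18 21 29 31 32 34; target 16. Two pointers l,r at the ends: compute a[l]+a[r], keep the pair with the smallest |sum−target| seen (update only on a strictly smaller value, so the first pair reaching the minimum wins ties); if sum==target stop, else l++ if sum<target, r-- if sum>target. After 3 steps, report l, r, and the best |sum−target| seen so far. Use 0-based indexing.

l=0 r=14: -9+34=25 d=9 *, r--
l=0 r=13: -9+32=23 d=7 *, r--
l=0 r=12: -9+31=22 d=6 *, r--

l=0, r=11, best |Δ|=6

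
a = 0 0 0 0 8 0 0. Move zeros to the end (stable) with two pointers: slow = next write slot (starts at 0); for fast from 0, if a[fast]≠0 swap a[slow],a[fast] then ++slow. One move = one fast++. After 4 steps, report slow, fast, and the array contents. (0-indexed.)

slow=0 fast=0: a[fast]=0, fast++
slow=0 fast=1: a[fast]=0, fast++
slow=0 fast=2: a[fast]=0, fast++
slow=0 fast=3: a[fast]=0, fast++

slow=0, fast=4, a=[0, 0, 0, 0, 8, 0, 0]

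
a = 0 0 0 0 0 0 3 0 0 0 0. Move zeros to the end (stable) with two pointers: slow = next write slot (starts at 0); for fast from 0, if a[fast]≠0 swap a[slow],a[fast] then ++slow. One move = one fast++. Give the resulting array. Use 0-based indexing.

[3, 0, 0, 0, 0, 0, 0, 0, 0, 0, 0]

slow=0 fast=0: a[fast]=0, fast++
slow=0 fast=1: a[fast]=0, fast++
slow=0 fast=2: a[fast]=0, fast++
slow=0 fast=3: a[fast]=0, fast++
slow=0 fast=4: a[fast]=0, fast++
slow=0 fast=5: a[fast]=0, fast++
slow=0 fast=6: a[fast]=3≠0 swap→a[0]=3, slow++,fast++
slow=1 fast=7: a[fast]=0, fast++
slow=1 fast=8: a[fast]=0, fast++
slow=1 fast=9: a[fast]=0, fast++
slow=1 fast=10: a[fast]=0, fast++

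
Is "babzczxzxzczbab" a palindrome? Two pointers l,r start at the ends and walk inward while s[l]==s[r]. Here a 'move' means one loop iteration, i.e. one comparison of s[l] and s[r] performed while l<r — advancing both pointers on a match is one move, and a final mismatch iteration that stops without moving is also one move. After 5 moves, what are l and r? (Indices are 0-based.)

[0,14] 'b'=='b' → l++,r--
[1,13] 'a'=='a' → l++,r--
[2,12] 'b'=='b' → l++,r--
[3,11] 'z'=='z' → l++,r--
[4,10] 'c'=='c' → l++,r--

l=5, r=9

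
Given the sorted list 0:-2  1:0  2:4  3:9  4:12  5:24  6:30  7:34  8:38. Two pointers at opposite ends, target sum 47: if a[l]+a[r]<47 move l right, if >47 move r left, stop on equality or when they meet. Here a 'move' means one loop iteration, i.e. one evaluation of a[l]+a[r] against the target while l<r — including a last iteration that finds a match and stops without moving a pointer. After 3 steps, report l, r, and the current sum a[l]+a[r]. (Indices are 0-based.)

l=3, r=8, sum=47

l=0 r=8: -2+38=36 <47, l++
l=1 r=8: 0+38=38 <47, l++
l=2 r=8: 4+38=42 <47, l++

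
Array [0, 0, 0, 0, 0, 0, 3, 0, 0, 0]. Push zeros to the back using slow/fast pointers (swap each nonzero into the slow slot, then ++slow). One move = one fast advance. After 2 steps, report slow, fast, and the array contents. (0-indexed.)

slow=0, fast=2, a=[0, 0, 0, 0, 0, 0, 3, 0, 0, 0]

slow=0 fast=0: a[fast]=0, fast++
slow=0 fast=1: a[fast]=0, fast++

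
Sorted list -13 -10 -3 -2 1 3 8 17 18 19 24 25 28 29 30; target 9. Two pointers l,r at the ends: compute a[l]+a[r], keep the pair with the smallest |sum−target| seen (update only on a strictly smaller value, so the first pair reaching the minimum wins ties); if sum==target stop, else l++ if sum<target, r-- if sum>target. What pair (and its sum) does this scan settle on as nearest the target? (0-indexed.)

pair (-10, 19) with sum 9 (|Δ|=0)

[0,14] -13+30=17 d=8 * → r--
[0,13] -13+29=16 d=7 * → r--
[0,12] -13+28=15 d=6 * → r--
[0,11] -13+25=12 d=3 * → r--
[0,10] -13+24=11 d=2 * → r--
[0,9] -13+19=6 d=3 → l++
[1,9] -10+19=9 d=0 * → stop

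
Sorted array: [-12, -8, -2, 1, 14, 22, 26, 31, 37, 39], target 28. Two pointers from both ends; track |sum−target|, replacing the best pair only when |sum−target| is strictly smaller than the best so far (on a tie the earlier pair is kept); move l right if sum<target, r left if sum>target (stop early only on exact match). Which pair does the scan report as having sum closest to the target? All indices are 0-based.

pair (-12, 39) with sum 27 (|Δ|=1)

l=0 r=9: -12+39=27 d=1 *, l++
l=1 r=9: -8+39=31 d=3, r--
l=1 r=8: -8+37=29 d=1, r--
l=1 r=7: -8+31=23 d=5, l++
l=2 r=7: -2+31=29 d=1, r--
l=2 r=6: -2+26=24 d=4, l++
l=3 r=6: 1+26=27 d=1, l++
l=4 r=6: 14+26=40 d=12, r--
l=4 r=5: 14+22=36 d=8, r--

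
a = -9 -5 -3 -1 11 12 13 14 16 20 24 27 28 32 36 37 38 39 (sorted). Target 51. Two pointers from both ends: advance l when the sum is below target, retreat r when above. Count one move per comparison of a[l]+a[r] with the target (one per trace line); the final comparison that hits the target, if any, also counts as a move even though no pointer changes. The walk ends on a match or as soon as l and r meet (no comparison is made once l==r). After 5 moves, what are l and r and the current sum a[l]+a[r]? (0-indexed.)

[0,17] -9+39=30 <51 → l++
[1,17] -5+39=34 <51 → l++
[2,17] -3+39=36 <51 → l++
[3,17] -1+39=38 <51 → l++
[4,17] 11+39=50 <51 → l++

l=5, r=17, sum=51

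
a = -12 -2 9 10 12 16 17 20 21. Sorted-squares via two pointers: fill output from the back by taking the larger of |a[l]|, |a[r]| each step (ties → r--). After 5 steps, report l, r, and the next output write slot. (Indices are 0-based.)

l=0 r=8: |-12|<=|21| out[8]=441, r--
l=0 r=7: |-12|<=|20| out[7]=400, r--
l=0 r=6: |-12|<=|17| out[6]=289, r--
l=0 r=5: |-12|<=|16| out[5]=256, r--
l=0 r=4: |-12|<=|12| out[4]=144, r--

l=0, r=3, next write slot=3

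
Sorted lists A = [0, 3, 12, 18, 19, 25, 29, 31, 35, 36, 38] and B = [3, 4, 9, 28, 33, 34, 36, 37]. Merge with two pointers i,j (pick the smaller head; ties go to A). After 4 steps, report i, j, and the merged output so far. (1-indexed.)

[i=1,j=1] A[i]=0<=B[j]=3 take 0 → i++
[i=2,j=1] A[i]=3<=B[j]=3 take 3 → i++
[i=3,j=1] A[i]=12>B[j]=3 take 3 → j++
[i=3,j=2] A[i]=12>B[j]=4 take 4 → j++

i=3, j=3, merged so far=[0, 3, 3, 4]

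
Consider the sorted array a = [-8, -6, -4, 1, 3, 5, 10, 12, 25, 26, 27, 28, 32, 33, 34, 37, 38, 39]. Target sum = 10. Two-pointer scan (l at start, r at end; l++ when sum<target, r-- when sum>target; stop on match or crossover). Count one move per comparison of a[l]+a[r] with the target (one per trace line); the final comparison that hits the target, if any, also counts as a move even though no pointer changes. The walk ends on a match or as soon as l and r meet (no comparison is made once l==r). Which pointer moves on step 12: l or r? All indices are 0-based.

l=0 r=17: -8+39=31 >10, r--
l=0 r=16: -8+38=30 >10, r--
l=0 r=15: -8+37=29 >10, r--
l=0 r=14: -8+34=26 >10, r--
l=0 r=13: -8+33=25 >10, r--
l=0 r=12: -8+32=24 >10, r--
l=0 r=11: -8+28=20 >10, r--
l=0 r=10: -8+27=19 >10, r--
l=0 r=9: -8+26=18 >10, r--
l=0 r=8: -8+25=17 >10, r--
l=0 r=7: -8+12=4 <10, l++
l=1 r=7: -6+12=6 <10, l++

l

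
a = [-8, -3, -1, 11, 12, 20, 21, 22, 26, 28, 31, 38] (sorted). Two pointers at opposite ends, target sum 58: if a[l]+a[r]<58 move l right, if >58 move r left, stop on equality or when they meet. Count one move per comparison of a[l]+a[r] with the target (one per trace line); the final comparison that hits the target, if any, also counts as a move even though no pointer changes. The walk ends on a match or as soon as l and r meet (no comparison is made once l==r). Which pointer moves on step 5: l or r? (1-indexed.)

l

[1,12] -8+38=30 <58 → l++
[2,12] -3+38=35 <58 → l++
[3,12] -1+38=37 <58 → l++
[4,12] 11+38=49 <58 → l++
[5,12] 12+38=50 <58 → l++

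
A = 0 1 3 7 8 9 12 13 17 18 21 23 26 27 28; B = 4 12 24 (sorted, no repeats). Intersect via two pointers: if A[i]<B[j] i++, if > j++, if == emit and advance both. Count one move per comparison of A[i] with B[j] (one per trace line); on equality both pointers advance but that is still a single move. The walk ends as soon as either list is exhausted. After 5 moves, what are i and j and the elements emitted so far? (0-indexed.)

i=0 j=0: 0<4, i++
i=1 j=0: 1<4, i++
i=2 j=0: 3<4, i++
i=3 j=0: 7>4, j++
i=3 j=1: 7<12, i++

i=4, j=1, emitted=[]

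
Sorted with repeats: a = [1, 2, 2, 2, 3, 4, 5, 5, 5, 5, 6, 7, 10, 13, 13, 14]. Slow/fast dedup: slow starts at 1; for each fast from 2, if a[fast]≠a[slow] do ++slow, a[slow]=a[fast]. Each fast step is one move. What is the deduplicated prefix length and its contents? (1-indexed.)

slow=1 fast=2: a[fast]=2≠a[slow]=1 write a[2]=2, slow++,fast++
slow=2 fast=3: a[fast]=2=a[slow] dup, fast++
slow=2 fast=4: a[fast]=2=a[slow] dup, fast++
slow=2 fast=5: a[fast]=3≠a[slow]=2 write a[3]=3, slow++,fast++
slow=3 fast=6: a[fast]=4≠a[slow]=3 write a[4]=4, slow++,fast++
slow=4 fast=7: a[fast]=5≠a[slow]=4 write a[5]=5, slow++,fast++
slow=5 fast=8: a[fast]=5=a[slow] dup, fast++
slow=5 fast=9: a[fast]=5=a[slow] dup, fast++
slow=5 fast=10: a[fast]=5=a[slow] dup, fast++
slow=5 fast=11: a[fast]=6≠a[slow]=5 write a[6]=6, slow++,fast++
slow=6 fast=12: a[fast]=7≠a[slow]=6 write a[7]=7, slow++,fast++
slow=7 fast=13: a[fast]=10≠a[slow]=7 write a[8]=10, slow++,fast++
slow=8 fast=14: a[fast]=13≠a[slow]=10 write a[9]=13, slow++,fast++
slow=9 fast=15: a[fast]=13=a[slow] dup, fast++
slow=9 fast=16: a[fast]=14≠a[slow]=13 write a[10]=14, slow++,fast++

length 10; prefix = [1, 2, 3, 4, 5, 6, 7, 10, 13, 14]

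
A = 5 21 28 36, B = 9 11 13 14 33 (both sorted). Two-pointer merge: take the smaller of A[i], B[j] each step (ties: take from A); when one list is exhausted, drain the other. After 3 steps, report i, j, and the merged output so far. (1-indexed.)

[i=1,j=1] A[i]=5<=B[j]=9 take 5 → i++
[i=2,j=1] A[i]=21>B[j]=9 take 9 → j++
[i=2,j=2] A[i]=21>B[j]=11 take 11 → j++

i=2, j=3, merged so far=[5, 9, 11]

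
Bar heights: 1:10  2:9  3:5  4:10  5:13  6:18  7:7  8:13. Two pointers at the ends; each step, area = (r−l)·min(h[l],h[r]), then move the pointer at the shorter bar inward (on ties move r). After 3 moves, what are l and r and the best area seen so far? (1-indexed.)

l=4, r=8, best area=70

[1,8] min(10,13)*7=70 best=70 * → l++
[2,8] min(9,13)*6=54 best=70 → l++
[3,8] min(5,13)*5=25 best=70 → l++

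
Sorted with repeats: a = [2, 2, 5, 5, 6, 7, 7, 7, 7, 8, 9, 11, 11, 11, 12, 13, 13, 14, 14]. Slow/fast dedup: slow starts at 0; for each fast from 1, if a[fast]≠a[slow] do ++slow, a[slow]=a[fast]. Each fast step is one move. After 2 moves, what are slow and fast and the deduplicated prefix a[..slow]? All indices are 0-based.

slow=1, fast=3, prefix=[2, 5]

slow=0 fast=1: a[fast]=2=a[slow] dup, fast++
slow=0 fast=2: a[fast]=5≠a[slow]=2 write a[1]=5, slow++,fast++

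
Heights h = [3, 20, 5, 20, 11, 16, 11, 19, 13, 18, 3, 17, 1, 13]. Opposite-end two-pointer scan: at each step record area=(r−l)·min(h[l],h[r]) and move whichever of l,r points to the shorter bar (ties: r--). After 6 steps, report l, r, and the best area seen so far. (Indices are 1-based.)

[1,14] min(3,13)*13=39 best=39 * → l++
[2,14] min(20,13)*12=156 best=156 * → r--
[2,13] min(20,1)*11=11 best=156 → r--
[2,12] min(20,17)*10=170 best=170 * → r--
[2,11] min(20,3)*9=27 best=170 → r--
[2,10] min(20,18)*8=144 best=170 → r--

l=2, r=9, best area=170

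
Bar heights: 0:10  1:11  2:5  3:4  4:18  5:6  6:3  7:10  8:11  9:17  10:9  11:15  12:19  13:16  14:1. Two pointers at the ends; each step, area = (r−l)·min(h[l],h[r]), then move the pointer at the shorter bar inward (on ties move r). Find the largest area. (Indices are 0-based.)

max area = 144

l=0 r=14: min(10,1)*14=14 best=14 *, r--
l=0 r=13: min(10,16)*13=130 best=130 *, l++
l=1 r=13: min(11,16)*12=132 best=132 *, l++
l=2 r=13: min(5,16)*11=55 best=132, l++
l=3 r=13: min(4,16)*10=40 best=132, l++
l=4 r=13: min(18,16)*9=144 best=144 *, r--
l=4 r=12: min(18,19)*8=144 best=144, l++
l=5 r=12: min(6,19)*7=42 best=144, l++
l=6 r=12: min(3,19)*6=18 best=144, l++
l=7 r=12: min(10,19)*5=50 best=144, l++
l=8 r=12: min(11,19)*4=44 best=144, l++
l=9 r=12: min(17,19)*3=51 best=144, l++
l=10 r=12: min(9,19)*2=18 best=144, l++
l=11 r=12: min(15,19)*1=15 best=144, l++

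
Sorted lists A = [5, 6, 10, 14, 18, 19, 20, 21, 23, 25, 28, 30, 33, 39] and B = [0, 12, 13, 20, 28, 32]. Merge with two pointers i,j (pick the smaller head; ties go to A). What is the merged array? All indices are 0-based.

[i=0,j=0] A[i]=5>B[j]=0 take 0 → j++
[i=0,j=1] A[i]=5<=B[j]=12 take 5 → i++
[i=1,j=1] A[i]=6<=B[j]=12 take 6 → i++
[i=2,j=1] A[i]=10<=B[j]=12 take 10 → i++
[i=3,j=1] A[i]=14>B[j]=12 take 12 → j++
[i=3,j=2] A[i]=14>B[j]=13 take 13 → j++
[i=3,j=3] A[i]=14<=B[j]=20 take 14 → i++
[i=4,j=3] A[i]=18<=B[j]=20 take 18 → i++
[i=5,j=3] A[i]=19<=B[j]=20 take 19 → i++
[i=6,j=3] A[i]=20<=B[j]=20 take 20 → i++
[i=7,j=3] A[i]=21>B[j]=20 take 20 → j++
[i=7,j=4] A[i]=21<=B[j]=28 take 21 → i++
[i=8,j=4] A[i]=23<=B[j]=28 take 23 → i++
[i=9,j=4] A[i]=25<=B[j]=28 take 25 → i++
[i=10,j=4] A[i]=28<=B[j]=28 take 28 → i++
[i=11,j=4] A[i]=30>B[j]=28 take 28 → j++
[i=11,j=5] A[i]=30<=B[j]=32 take 30 → i++
[i=12,j=5] A[i]=33>B[j]=32 take 32 → j++
[i=12,j=6] B done, take A[i]=33 → i++
[i=13,j=6] B done, take A[i]=39 → i++

[0, 5, 6, 10, 12, 13, 14, 18, 19, 20, 20, 21, 23, 25, 28, 28, 30, 32, 33, 39]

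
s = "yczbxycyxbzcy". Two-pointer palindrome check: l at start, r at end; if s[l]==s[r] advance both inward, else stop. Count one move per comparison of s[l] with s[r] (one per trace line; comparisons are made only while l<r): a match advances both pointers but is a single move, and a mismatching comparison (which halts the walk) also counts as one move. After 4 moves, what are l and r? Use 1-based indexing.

[1,13] 'y'=='y' → l++,r--
[2,12] 'c'=='c' → l++,r--
[3,11] 'z'=='z' → l++,r--
[4,10] 'b'=='b' → l++,r--

l=5, r=9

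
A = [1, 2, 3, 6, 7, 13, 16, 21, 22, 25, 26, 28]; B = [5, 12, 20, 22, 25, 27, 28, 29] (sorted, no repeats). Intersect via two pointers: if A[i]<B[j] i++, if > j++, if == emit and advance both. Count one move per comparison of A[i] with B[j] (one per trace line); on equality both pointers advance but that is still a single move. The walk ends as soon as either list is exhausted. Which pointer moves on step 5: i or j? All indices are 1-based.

i=1 j=1: 1<5, i++
i=2 j=1: 2<5, i++
i=3 j=1: 3<5, i++
i=4 j=1: 6>5, j++
i=4 j=2: 6<12, i++

i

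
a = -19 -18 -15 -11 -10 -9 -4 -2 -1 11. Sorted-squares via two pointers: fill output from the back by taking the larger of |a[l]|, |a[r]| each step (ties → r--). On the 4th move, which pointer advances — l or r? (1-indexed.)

r

[1,10] |-19|>|11| out[10]=361 → l++
[2,10] |-18|>|11| out[9]=324 → l++
[3,10] |-15|>|11| out[8]=225 → l++
[4,10] |-11|<=|11| out[7]=121 → r--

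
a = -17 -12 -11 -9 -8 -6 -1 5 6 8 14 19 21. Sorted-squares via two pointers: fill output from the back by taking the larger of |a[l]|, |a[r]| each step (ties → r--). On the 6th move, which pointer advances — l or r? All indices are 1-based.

[1,13] |-17|<=|21| out[13]=441 → r--
[1,12] |-17|<=|19| out[12]=361 → r--
[1,11] |-17|>|14| out[11]=289 → l++
[2,11] |-12|<=|14| out[10]=196 → r--
[2,10] |-12|>|8| out[9]=144 → l++
[3,10] |-11|>|8| out[8]=121 → l++

l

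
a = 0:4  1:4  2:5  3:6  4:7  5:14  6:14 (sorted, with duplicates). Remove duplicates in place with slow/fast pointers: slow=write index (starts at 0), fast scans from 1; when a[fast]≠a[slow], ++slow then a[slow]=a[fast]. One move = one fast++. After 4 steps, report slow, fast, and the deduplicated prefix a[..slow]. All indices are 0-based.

slow=0 fast=1: a[fast]=4=a[slow] dup, fast++
slow=0 fast=2: a[fast]=5≠a[slow]=4 write a[1]=5, slow++,fast++
slow=1 fast=3: a[fast]=6≠a[slow]=5 write a[2]=6, slow++,fast++
slow=2 fast=4: a[fast]=7≠a[slow]=6 write a[3]=7, slow++,fast++

slow=3, fast=5, prefix=[4, 5, 6, 7]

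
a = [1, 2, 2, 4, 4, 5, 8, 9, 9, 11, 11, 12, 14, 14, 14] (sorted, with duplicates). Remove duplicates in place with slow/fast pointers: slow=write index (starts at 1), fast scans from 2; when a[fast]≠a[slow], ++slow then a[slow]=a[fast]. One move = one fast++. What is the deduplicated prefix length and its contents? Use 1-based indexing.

length 9; prefix = [1, 2, 4, 5, 8, 9, 11, 12, 14]

slow=1 fast=2: a[fast]=2≠a[slow]=1 write a[2]=2, slow++,fast++
slow=2 fast=3: a[fast]=2=a[slow] dup, fast++
slow=2 fast=4: a[fast]=4≠a[slow]=2 write a[3]=4, slow++,fast++
slow=3 fast=5: a[fast]=4=a[slow] dup, fast++
slow=3 fast=6: a[fast]=5≠a[slow]=4 write a[4]=5, slow++,fast++
slow=4 fast=7: a[fast]=8≠a[slow]=5 write a[5]=8, slow++,fast++
slow=5 fast=8: a[fast]=9≠a[slow]=8 write a[6]=9, slow++,fast++
slow=6 fast=9: a[fast]=9=a[slow] dup, fast++
slow=6 fast=10: a[fast]=11≠a[slow]=9 write a[7]=11, slow++,fast++
slow=7 fast=11: a[fast]=11=a[slow] dup, fast++
slow=7 fast=12: a[fast]=12≠a[slow]=11 write a[8]=12, slow++,fast++
slow=8 fast=13: a[fast]=14≠a[slow]=12 write a[9]=14, slow++,fast++
slow=9 fast=14: a[fast]=14=a[slow] dup, fast++
slow=9 fast=15: a[fast]=14=a[slow] dup, fast++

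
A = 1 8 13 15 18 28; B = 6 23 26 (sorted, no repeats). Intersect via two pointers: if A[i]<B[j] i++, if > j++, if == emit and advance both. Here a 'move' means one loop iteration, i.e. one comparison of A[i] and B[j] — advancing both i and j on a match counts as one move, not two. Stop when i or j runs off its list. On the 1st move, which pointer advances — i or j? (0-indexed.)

i

i=0 j=0: 1<6, i++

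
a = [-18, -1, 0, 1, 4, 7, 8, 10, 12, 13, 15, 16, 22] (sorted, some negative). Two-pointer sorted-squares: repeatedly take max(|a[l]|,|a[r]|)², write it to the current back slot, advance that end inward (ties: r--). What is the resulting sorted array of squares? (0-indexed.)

[0,12] |-18|<=|22| out[12]=484 → r--
[0,11] |-18|>|16| out[11]=324 → l++
[1,11] |-1|<=|16| out[10]=256 → r--
[1,10] |-1|<=|15| out[9]=225 → r--
[1,9] |-1|<=|13| out[8]=169 → r--
[1,8] |-1|<=|12| out[7]=144 → r--
[1,7] |-1|<=|10| out[6]=100 → r--
[1,6] |-1|<=|8| out[5]=64 → r--
[1,5] |-1|<=|7| out[4]=49 → r--
[1,4] |-1|<=|4| out[3]=16 → r--
[1,3] |-1|<=|1| out[2]=1 → r--
[1,2] |-1|>|0| out[1]=1 → l++
[2,2] |0|<=|0| out[0]=0 → r--

[0, 1, 1, 16, 49, 64, 100, 144, 169, 225, 256, 324, 484]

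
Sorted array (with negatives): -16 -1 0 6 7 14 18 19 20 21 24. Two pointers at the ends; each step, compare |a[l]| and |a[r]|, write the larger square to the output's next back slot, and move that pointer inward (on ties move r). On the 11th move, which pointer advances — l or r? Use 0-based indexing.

l=0 r=10: |-16|<=|24| out[10]=576, r--
l=0 r=9: |-16|<=|21| out[9]=441, r--
l=0 r=8: |-16|<=|20| out[8]=400, r--
l=0 r=7: |-16|<=|19| out[7]=361, r--
l=0 r=6: |-16|<=|18| out[6]=324, r--
l=0 r=5: |-16|>|14| out[5]=256, l++
l=1 r=5: |-1|<=|14| out[4]=196, r--
l=1 r=4: |-1|<=|7| out[3]=49, r--
l=1 r=3: |-1|<=|6| out[2]=36, r--
l=1 r=2: |-1|>|0| out[1]=1, l++
l=2 r=2: |0|<=|0| out[0]=0, r--

r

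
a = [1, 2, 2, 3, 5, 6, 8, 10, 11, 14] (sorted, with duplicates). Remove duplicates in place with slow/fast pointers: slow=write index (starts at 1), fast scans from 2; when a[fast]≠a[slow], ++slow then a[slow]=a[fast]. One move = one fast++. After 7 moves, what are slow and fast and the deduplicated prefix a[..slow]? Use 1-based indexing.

slow=1 fast=2: a[fast]=2≠a[slow]=1 write a[2]=2, slow++,fast++
slow=2 fast=3: a[fast]=2=a[slow] dup, fast++
slow=2 fast=4: a[fast]=3≠a[slow]=2 write a[3]=3, slow++,fast++
slow=3 fast=5: a[fast]=5≠a[slow]=3 write a[4]=5, slow++,fast++
slow=4 fast=6: a[fast]=6≠a[slow]=5 write a[5]=6, slow++,fast++
slow=5 fast=7: a[fast]=8≠a[slow]=6 write a[6]=8, slow++,fast++
slow=6 fast=8: a[fast]=10≠a[slow]=8 write a[7]=10, slow++,fast++

slow=7, fast=9, prefix=[1, 2, 3, 5, 6, 8, 10]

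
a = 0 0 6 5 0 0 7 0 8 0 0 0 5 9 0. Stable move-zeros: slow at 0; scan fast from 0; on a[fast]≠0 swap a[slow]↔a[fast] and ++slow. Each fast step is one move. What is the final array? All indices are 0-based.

(s=0,f=0) a[fast]=0 → fast++
(s=0,f=1) a[fast]=0 → fast++
(s=0,f=2) a[fast]=6≠0 swap→a[0]=6 → slow++,fast++
(s=1,f=3) a[fast]=5≠0 swap→a[1]=5 → slow++,fast++
(s=2,f=4) a[fast]=0 → fast++
(s=2,f=5) a[fast]=0 → fast++
(s=2,f=6) a[fast]=7≠0 swap→a[2]=7 → slow++,fast++
(s=3,f=7) a[fast]=0 → fast++
(s=3,f=8) a[fast]=8≠0 swap→a[3]=8 → slow++,fast++
(s=4,f=9) a[fast]=0 → fast++
(s=4,f=10) a[fast]=0 → fast++
(s=4,f=11) a[fast]=0 → fast++
(s=4,f=12) a[fast]=5≠0 swap→a[4]=5 → slow++,fast++
(s=5,f=13) a[fast]=9≠0 swap→a[5]=9 → slow++,fast++
(s=6,f=14) a[fast]=0 → fast++

[6, 5, 7, 8, 5, 9, 0, 0, 0, 0, 0, 0, 0, 0, 0]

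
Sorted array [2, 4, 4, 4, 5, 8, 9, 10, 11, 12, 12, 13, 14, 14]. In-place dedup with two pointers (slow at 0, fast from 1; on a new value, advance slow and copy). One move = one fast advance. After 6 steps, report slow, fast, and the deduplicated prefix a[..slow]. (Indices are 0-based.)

(s=0,f=1) a[fast]=4≠a[slow]=2 write a[1]=4 → slow++,fast++
(s=1,f=2) a[fast]=4=a[slow] dup → fast++
(s=1,f=3) a[fast]=4=a[slow] dup → fast++
(s=1,f=4) a[fast]=5≠a[slow]=4 write a[2]=5 → slow++,fast++
(s=2,f=5) a[fast]=8≠a[slow]=5 write a[3]=8 → slow++,fast++
(s=3,f=6) a[fast]=9≠a[slow]=8 write a[4]=9 → slow++,fast++

slow=4, fast=7, prefix=[2, 4, 5, 8, 9]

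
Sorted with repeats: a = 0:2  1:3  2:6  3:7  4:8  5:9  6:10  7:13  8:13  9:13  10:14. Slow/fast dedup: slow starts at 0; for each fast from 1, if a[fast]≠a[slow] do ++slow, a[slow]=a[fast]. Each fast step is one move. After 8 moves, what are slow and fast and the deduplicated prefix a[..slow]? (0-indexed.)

(s=0,f=1) a[fast]=3≠a[slow]=2 write a[1]=3 → slow++,fast++
(s=1,f=2) a[fast]=6≠a[slow]=3 write a[2]=6 → slow++,fast++
(s=2,f=3) a[fast]=7≠a[slow]=6 write a[3]=7 → slow++,fast++
(s=3,f=4) a[fast]=8≠a[slow]=7 write a[4]=8 → slow++,fast++
(s=4,f=5) a[fast]=9≠a[slow]=8 write a[5]=9 → slow++,fast++
(s=5,f=6) a[fast]=10≠a[slow]=9 write a[6]=10 → slow++,fast++
(s=6,f=7) a[fast]=13≠a[slow]=10 write a[7]=13 → slow++,fast++
(s=7,f=8) a[fast]=13=a[slow] dup → fast++

slow=7, fast=9, prefix=[2, 3, 6, 7, 8, 9, 10, 13]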